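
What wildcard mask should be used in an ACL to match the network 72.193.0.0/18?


Subnet mask: 255.255.192.0
Wildcard = 255.255.255.255 - subnet mask
255 - 255 = 0
255 - 255 = 0
255 - 192 = 63
255 - 0 = 255
Wildcard: 0.0.63.255


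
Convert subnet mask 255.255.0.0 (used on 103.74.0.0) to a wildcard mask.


Subnet mask: 255.255.0.0
Wildcard = 255.255.255.255 - subnet mask
255 - 255 = 0
255 - 255 = 0
255 - 0 = 255
255 - 0 = 255
Wildcard: 0.0.255.255


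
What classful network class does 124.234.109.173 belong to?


First octet: 124
Binary: 01111100
0xxxxxxx -> Class A (1-126)
Class A, default mask 255.0.0.0 (/8)


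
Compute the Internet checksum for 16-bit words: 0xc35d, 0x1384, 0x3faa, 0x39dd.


Sum all words (with carry folding):
+ 0xc35d = 0xc35d
+ 0x1384 = 0xd6e1
+ 0x3faa = 0x168c
+ 0x39dd = 0x5069
One's complement: ~0x5069
Checksum = 0xaf96


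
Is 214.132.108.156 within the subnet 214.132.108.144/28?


Subnet network: 214.132.108.144
Test IP AND mask: 214.132.108.144
Yes, 214.132.108.156 is in 214.132.108.144/28


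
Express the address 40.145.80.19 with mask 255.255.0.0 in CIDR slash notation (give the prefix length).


Binary: 11111111.11111111.00000000.00000000
Count leading 1s
Prefix: /16


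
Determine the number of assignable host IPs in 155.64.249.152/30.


Host bits = 32 - 30 = 2
Total addresses = 2^2 = 4
Usable = total - 2 (network and broadcast)
Usable hosts: 2


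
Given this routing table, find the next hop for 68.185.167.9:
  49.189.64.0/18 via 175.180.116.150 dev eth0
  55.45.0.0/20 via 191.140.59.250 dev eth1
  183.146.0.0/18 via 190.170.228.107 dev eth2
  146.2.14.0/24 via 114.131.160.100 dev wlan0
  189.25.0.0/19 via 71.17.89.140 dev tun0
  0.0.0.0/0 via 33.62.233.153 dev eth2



Longest prefix match for 68.185.167.9:
  /18 49.189.64.0: no
  /20 55.45.0.0: no
  /18 183.146.0.0: no
  /24 146.2.14.0: no
  /19 189.25.0.0: no
  /0 0.0.0.0: MATCH
Selected: next-hop 33.62.233.153 via eth2 (matched /0)


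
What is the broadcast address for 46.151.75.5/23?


Network: 46.151.74.0/23
Host bits = 9
Set all host bits to 1:
Broadcast: 46.151.75.255


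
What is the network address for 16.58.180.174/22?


IP:   00010000.00111010.10110100.10101110
Mask: 11111111.11111111.11111100.00000000
AND operation:
Net:  00010000.00111010.10110100.00000000
Network: 16.58.180.0/22


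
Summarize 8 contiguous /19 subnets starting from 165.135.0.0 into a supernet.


Original prefix: /19
Number of subnets: 8 = 2^3
New prefix = 19 - 3 = 16
Supernet: 165.135.0.0/16


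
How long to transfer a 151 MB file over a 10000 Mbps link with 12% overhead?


Effective throughput = 10000 * (1 - 12/100) = 8800 Mbps
File size in Mb = 151 * 8 = 1208 Mb
Time = 1208 / 8800
Time = 0.1373 seconds


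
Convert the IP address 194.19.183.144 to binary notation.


194 = 11000010
19 = 00010011
183 = 10110111
144 = 10010000
Binary: 11000010.00010011.10110111.10010000


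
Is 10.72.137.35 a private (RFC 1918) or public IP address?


RFC 1918 private ranges:
  10.0.0.0/8 (10.0.0.0 - 10.255.255.255)
  172.16.0.0/12 (172.16.0.0 - 172.31.255.255)
  192.168.0.0/16 (192.168.0.0 - 192.168.255.255)
Private (in 10.0.0.0/8)


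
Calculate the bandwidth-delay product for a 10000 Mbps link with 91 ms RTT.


BDP = bandwidth * RTT
= 10000 Mbps * 91 ms
= 10000 * 1e6 * 91 / 1000 bits
= 910000000 bits
= 113750000 bytes
= 111083.9844 KB
BDP = 910000000 bits (113750000 bytes)


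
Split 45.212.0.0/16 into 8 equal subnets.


New prefix = 16 + 3 = 19
Each subnet has 8192 addresses
  45.212.0.0/19
  45.212.32.0/19
  45.212.64.0/19
  45.212.96.0/19
  45.212.128.0/19
  45.212.160.0/19
  45.212.192.0/19
  45.212.224.0/19
Subnets: 45.212.0.0/19, 45.212.32.0/19, 45.212.64.0/19, 45.212.96.0/19, 45.212.128.0/19, 45.212.160.0/19, 45.212.192.0/19, 45.212.224.0/19


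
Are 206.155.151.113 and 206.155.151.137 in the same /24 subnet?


Mask: 255.255.255.0
206.155.151.113 AND mask = 206.155.151.0
206.155.151.137 AND mask = 206.155.151.0
Yes, same subnet (206.155.151.0)


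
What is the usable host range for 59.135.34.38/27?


Network: 59.135.34.32
Broadcast: 59.135.34.63
First usable = network + 1
Last usable = broadcast - 1
Range: 59.135.34.33 to 59.135.34.62


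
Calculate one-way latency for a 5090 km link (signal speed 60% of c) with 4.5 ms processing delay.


Speed = 0.6 * 3e5 km/s = 180000 km/s
Propagation delay = 5090 / 180000 = 0.0283 s = 28.2778 ms
Processing delay = 4.5 ms
Total one-way latency = 32.7778 ms


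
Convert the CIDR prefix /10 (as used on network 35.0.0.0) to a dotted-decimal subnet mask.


/10 means 10 network bits, 22 host bits
Binary: 11111111110000000000000000000000
Mask: 255.192.0.0


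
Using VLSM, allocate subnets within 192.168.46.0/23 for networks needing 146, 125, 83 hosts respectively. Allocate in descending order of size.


146 hosts -> /24 (254 usable): 192.168.46.0/24
125 hosts -> /25 (126 usable): 192.168.47.0/25
83 hosts -> /25 (126 usable): 192.168.47.128/25
Allocation: 192.168.46.0/24 (146 hosts, 254 usable); 192.168.47.0/25 (125 hosts, 126 usable); 192.168.47.128/25 (83 hosts, 126 usable)


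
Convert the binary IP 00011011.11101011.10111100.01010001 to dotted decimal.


00011011 = 27
11101011 = 235
10111100 = 188
01010001 = 81
IP: 27.235.188.81


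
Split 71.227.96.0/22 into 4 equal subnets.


New prefix = 22 + 2 = 24
Each subnet has 256 addresses
  71.227.96.0/24
  71.227.97.0/24
  71.227.98.0/24
  71.227.99.0/24
Subnets: 71.227.96.0/24, 71.227.97.0/24, 71.227.98.0/24, 71.227.99.0/24


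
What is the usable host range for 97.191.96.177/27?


Network: 97.191.96.160
Broadcast: 97.191.96.191
First usable = network + 1
Last usable = broadcast - 1
Range: 97.191.96.161 to 97.191.96.190


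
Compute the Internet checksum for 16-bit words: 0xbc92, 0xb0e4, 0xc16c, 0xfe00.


Sum all words (with carry folding):
+ 0xbc92 = 0xbc92
+ 0xb0e4 = 0x6d77
+ 0xc16c = 0x2ee4
+ 0xfe00 = 0x2ce5
One's complement: ~0x2ce5
Checksum = 0xd31a


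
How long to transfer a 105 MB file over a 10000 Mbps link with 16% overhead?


Effective throughput = 10000 * (1 - 16/100) = 8400 Mbps
File size in Mb = 105 * 8 = 840 Mb
Time = 840 / 8400
Time = 0.1 seconds


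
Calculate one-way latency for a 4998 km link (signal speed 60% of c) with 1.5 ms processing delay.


Speed = 0.6 * 3e5 km/s = 180000 km/s
Propagation delay = 4998 / 180000 = 0.0278 s = 27.7667 ms
Processing delay = 1.5 ms
Total one-way latency = 29.2667 ms


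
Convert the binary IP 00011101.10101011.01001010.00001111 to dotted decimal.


00011101 = 29
10101011 = 171
01001010 = 74
00001111 = 15
IP: 29.171.74.15


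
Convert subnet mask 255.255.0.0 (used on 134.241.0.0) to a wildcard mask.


Subnet mask: 255.255.0.0
Wildcard = 255.255.255.255 - subnet mask
255 - 255 = 0
255 - 255 = 0
255 - 0 = 255
255 - 0 = 255
Wildcard: 0.0.255.255


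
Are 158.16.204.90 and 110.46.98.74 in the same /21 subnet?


Mask: 255.255.248.0
158.16.204.90 AND mask = 158.16.200.0
110.46.98.74 AND mask = 110.46.96.0
No, different subnets (158.16.200.0 vs 110.46.96.0)


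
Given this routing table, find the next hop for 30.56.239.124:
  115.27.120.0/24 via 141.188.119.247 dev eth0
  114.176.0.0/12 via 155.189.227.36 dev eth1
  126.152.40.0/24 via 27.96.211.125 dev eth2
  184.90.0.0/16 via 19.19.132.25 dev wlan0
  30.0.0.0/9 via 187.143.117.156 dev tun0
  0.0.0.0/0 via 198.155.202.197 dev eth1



Longest prefix match for 30.56.239.124:
  /24 115.27.120.0: no
  /12 114.176.0.0: no
  /24 126.152.40.0: no
  /16 184.90.0.0: no
  /9 30.0.0.0: MATCH
  /0 0.0.0.0: MATCH
Selected: next-hop 187.143.117.156 via tun0 (matched /9)


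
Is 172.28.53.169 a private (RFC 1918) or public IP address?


RFC 1918 private ranges:
  10.0.0.0/8 (10.0.0.0 - 10.255.255.255)
  172.16.0.0/12 (172.16.0.0 - 172.31.255.255)
  192.168.0.0/16 (192.168.0.0 - 192.168.255.255)
Private (in 172.16.0.0/12)


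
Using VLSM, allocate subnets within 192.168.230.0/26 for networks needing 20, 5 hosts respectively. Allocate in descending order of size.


20 hosts -> /27 (30 usable): 192.168.230.0/27
5 hosts -> /29 (6 usable): 192.168.230.32/29
Allocation: 192.168.230.0/27 (20 hosts, 30 usable); 192.168.230.32/29 (5 hosts, 6 usable)


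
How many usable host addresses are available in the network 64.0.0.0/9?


Host bits = 32 - 9 = 23
Total addresses = 2^23 = 8388608
Usable = total - 2 (network and broadcast)
Usable hosts: 8388606


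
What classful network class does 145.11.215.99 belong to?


First octet: 145
Binary: 10010001
10xxxxxx -> Class B (128-191)
Class B, default mask 255.255.0.0 (/16)


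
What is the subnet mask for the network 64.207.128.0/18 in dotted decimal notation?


/18 means 18 network bits, 14 host bits
Binary: 11111111111111111100000000000000
Mask: 255.255.192.0


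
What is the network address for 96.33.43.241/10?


IP:   01100000.00100001.00101011.11110001
Mask: 11111111.11000000.00000000.00000000
AND operation:
Net:  01100000.00000000.00000000.00000000
Network: 96.0.0.0/10


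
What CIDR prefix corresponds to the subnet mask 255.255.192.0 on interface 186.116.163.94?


Binary: 11111111.11111111.11000000.00000000
Count leading 1s
Prefix: /18


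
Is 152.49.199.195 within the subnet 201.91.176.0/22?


Subnet network: 201.91.176.0
Test IP AND mask: 152.49.196.0
No, 152.49.199.195 is not in 201.91.176.0/22


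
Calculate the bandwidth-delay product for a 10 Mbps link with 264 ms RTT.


BDP = bandwidth * RTT
= 10 Mbps * 264 ms
= 10 * 1e6 * 264 / 1000 bits
= 2640000 bits
= 330000 bytes
= 322.2656 KB
BDP = 2640000 bits (330000 bytes)


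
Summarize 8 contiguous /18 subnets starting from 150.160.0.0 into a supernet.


Original prefix: /18
Number of subnets: 8 = 2^3
New prefix = 18 - 3 = 15
Supernet: 150.160.0.0/15


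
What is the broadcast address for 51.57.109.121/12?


Network: 51.48.0.0/12
Host bits = 20
Set all host bits to 1:
Broadcast: 51.63.255.255


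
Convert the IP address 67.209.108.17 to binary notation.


67 = 01000011
209 = 11010001
108 = 01101100
17 = 00010001
Binary: 01000011.11010001.01101100.00010001


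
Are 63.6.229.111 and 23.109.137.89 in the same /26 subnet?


Mask: 255.255.255.192
63.6.229.111 AND mask = 63.6.229.64
23.109.137.89 AND mask = 23.109.137.64
No, different subnets (63.6.229.64 vs 23.109.137.64)


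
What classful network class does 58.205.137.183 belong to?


First octet: 58
Binary: 00111010
0xxxxxxx -> Class A (1-126)
Class A, default mask 255.0.0.0 (/8)


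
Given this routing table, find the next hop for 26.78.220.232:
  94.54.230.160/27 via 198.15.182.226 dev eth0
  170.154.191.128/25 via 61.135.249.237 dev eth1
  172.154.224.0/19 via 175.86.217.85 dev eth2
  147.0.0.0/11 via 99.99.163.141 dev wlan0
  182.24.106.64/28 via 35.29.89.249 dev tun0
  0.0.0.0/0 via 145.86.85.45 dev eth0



Longest prefix match for 26.78.220.232:
  /27 94.54.230.160: no
  /25 170.154.191.128: no
  /19 172.154.224.0: no
  /11 147.0.0.0: no
  /28 182.24.106.64: no
  /0 0.0.0.0: MATCH
Selected: next-hop 145.86.85.45 via eth0 (matched /0)


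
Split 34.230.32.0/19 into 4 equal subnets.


New prefix = 19 + 2 = 21
Each subnet has 2048 addresses
  34.230.32.0/21
  34.230.40.0/21
  34.230.48.0/21
  34.230.56.0/21
Subnets: 34.230.32.0/21, 34.230.40.0/21, 34.230.48.0/21, 34.230.56.0/21


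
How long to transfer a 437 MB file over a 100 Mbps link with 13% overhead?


Effective throughput = 100 * (1 - 13/100) = 87 Mbps
File size in Mb = 437 * 8 = 3496 Mb
Time = 3496 / 87
Time = 40.1839 seconds


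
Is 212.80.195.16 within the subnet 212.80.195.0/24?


Subnet network: 212.80.195.0
Test IP AND mask: 212.80.195.0
Yes, 212.80.195.16 is in 212.80.195.0/24


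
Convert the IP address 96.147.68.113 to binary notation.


96 = 01100000
147 = 10010011
68 = 01000100
113 = 01110001
Binary: 01100000.10010011.01000100.01110001


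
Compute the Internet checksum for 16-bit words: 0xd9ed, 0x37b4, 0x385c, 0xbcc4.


Sum all words (with carry folding):
+ 0xd9ed = 0xd9ed
+ 0x37b4 = 0x11a2
+ 0x385c = 0x49fe
+ 0xbcc4 = 0x06c3
One's complement: ~0x06c3
Checksum = 0xf93c


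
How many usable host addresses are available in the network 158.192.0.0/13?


Host bits = 32 - 13 = 19
Total addresses = 2^19 = 524288
Usable = total - 2 (network and broadcast)
Usable hosts: 524286


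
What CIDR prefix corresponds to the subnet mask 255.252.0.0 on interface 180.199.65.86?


Binary: 11111111.11111100.00000000.00000000
Count leading 1s
Prefix: /14


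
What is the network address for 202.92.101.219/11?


IP:   11001010.01011100.01100101.11011011
Mask: 11111111.11100000.00000000.00000000
AND operation:
Net:  11001010.01000000.00000000.00000000
Network: 202.64.0.0/11


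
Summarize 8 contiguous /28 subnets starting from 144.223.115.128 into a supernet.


Original prefix: /28
Number of subnets: 8 = 2^3
New prefix = 28 - 3 = 25
Supernet: 144.223.115.128/25


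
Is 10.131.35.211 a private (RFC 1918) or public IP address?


RFC 1918 private ranges:
  10.0.0.0/8 (10.0.0.0 - 10.255.255.255)
  172.16.0.0/12 (172.16.0.0 - 172.31.255.255)
  192.168.0.0/16 (192.168.0.0 - 192.168.255.255)
Private (in 10.0.0.0/8)


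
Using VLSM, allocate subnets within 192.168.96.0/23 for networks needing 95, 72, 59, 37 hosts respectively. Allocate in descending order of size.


95 hosts -> /25 (126 usable): 192.168.96.0/25
72 hosts -> /25 (126 usable): 192.168.96.128/25
59 hosts -> /26 (62 usable): 192.168.97.0/26
37 hosts -> /26 (62 usable): 192.168.97.64/26
Allocation: 192.168.96.0/25 (95 hosts, 126 usable); 192.168.96.128/25 (72 hosts, 126 usable); 192.168.97.0/26 (59 hosts, 62 usable); 192.168.97.64/26 (37 hosts, 62 usable)


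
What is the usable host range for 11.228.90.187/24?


Network: 11.228.90.0
Broadcast: 11.228.90.255
First usable = network + 1
Last usable = broadcast - 1
Range: 11.228.90.1 to 11.228.90.254


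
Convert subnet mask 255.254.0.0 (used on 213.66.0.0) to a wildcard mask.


Subnet mask: 255.254.0.0
Wildcard = 255.255.255.255 - subnet mask
255 - 255 = 0
255 - 254 = 1
255 - 0 = 255
255 - 0 = 255
Wildcard: 0.1.255.255


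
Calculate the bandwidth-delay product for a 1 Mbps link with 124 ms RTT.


BDP = bandwidth * RTT
= 1 Mbps * 124 ms
= 1 * 1e6 * 124 / 1000 bits
= 124000 bits
= 15500 bytes
= 15.1367 KB
BDP = 124000 bits (15500 bytes)


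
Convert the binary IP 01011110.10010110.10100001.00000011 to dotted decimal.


01011110 = 94
10010110 = 150
10100001 = 161
00000011 = 3
IP: 94.150.161.3


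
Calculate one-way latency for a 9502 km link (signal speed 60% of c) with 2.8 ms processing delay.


Speed = 0.6 * 3e5 km/s = 180000 km/s
Propagation delay = 9502 / 180000 = 0.0528 s = 52.7889 ms
Processing delay = 2.8 ms
Total one-way latency = 55.5889 ms


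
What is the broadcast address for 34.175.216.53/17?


Network: 34.175.128.0/17
Host bits = 15
Set all host bits to 1:
Broadcast: 34.175.255.255


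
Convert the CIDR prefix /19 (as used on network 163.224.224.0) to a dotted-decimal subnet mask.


/19 means 19 network bits, 13 host bits
Binary: 11111111111111111110000000000000
Mask: 255.255.224.0


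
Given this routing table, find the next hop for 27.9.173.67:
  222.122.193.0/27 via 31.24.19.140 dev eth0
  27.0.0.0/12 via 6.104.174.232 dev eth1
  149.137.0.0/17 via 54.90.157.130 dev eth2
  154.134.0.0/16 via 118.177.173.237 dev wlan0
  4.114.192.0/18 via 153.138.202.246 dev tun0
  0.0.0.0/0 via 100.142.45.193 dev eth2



Longest prefix match for 27.9.173.67:
  /27 222.122.193.0: no
  /12 27.0.0.0: MATCH
  /17 149.137.0.0: no
  /16 154.134.0.0: no
  /18 4.114.192.0: no
  /0 0.0.0.0: MATCH
Selected: next-hop 6.104.174.232 via eth1 (matched /12)


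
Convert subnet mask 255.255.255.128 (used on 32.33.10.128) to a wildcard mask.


Subnet mask: 255.255.255.128
Wildcard = 255.255.255.255 - subnet mask
255 - 255 = 0
255 - 255 = 0
255 - 255 = 0
255 - 128 = 127
Wildcard: 0.0.0.127


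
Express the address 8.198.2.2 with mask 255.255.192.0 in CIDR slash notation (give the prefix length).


Binary: 11111111.11111111.11000000.00000000
Count leading 1s
Prefix: /18


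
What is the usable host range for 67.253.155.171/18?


Network: 67.253.128.0
Broadcast: 67.253.191.255
First usable = network + 1
Last usable = broadcast - 1
Range: 67.253.128.1 to 67.253.191.254


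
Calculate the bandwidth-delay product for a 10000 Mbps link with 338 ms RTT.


BDP = bandwidth * RTT
= 10000 Mbps * 338 ms
= 10000 * 1e6 * 338 / 1000 bits
= 3380000000 bits
= 422500000 bytes
= 412597.6562 KB
BDP = 3380000000 bits (422500000 bytes)


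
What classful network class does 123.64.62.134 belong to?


First octet: 123
Binary: 01111011
0xxxxxxx -> Class A (1-126)
Class A, default mask 255.0.0.0 (/8)


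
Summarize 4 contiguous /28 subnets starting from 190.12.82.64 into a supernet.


Original prefix: /28
Number of subnets: 4 = 2^2
New prefix = 28 - 2 = 26
Supernet: 190.12.82.64/26


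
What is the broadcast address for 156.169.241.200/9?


Network: 156.128.0.0/9
Host bits = 23
Set all host bits to 1:
Broadcast: 156.255.255.255


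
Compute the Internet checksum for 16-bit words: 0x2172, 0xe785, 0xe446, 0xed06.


Sum all words (with carry folding):
+ 0x2172 = 0x2172
+ 0xe785 = 0x08f8
+ 0xe446 = 0xed3e
+ 0xed06 = 0xda45
One's complement: ~0xda45
Checksum = 0x25ba


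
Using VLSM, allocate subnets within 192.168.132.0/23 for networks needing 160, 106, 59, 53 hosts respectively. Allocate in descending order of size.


160 hosts -> /24 (254 usable): 192.168.132.0/24
106 hosts -> /25 (126 usable): 192.168.133.0/25
59 hosts -> /26 (62 usable): 192.168.133.128/26
53 hosts -> /26 (62 usable): 192.168.133.192/26
Allocation: 192.168.132.0/24 (160 hosts, 254 usable); 192.168.133.0/25 (106 hosts, 126 usable); 192.168.133.128/26 (59 hosts, 62 usable); 192.168.133.192/26 (53 hosts, 62 usable)


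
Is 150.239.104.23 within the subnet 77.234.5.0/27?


Subnet network: 77.234.5.0
Test IP AND mask: 150.239.104.0
No, 150.239.104.23 is not in 77.234.5.0/27


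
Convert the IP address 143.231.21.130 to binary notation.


143 = 10001111
231 = 11100111
21 = 00010101
130 = 10000010
Binary: 10001111.11100111.00010101.10000010


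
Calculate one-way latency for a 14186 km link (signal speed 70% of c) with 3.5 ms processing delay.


Speed = 0.7 * 3e5 km/s = 210000 km/s
Propagation delay = 14186 / 210000 = 0.0676 s = 67.5524 ms
Processing delay = 3.5 ms
Total one-way latency = 71.0524 ms


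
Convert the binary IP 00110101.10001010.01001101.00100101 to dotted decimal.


00110101 = 53
10001010 = 138
01001101 = 77
00100101 = 37
IP: 53.138.77.37


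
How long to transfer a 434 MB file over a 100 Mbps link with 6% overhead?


Effective throughput = 100 * (1 - 6/100) = 94 Mbps
File size in Mb = 434 * 8 = 3472 Mb
Time = 3472 / 94
Time = 36.9362 seconds


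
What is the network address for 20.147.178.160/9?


IP:   00010100.10010011.10110010.10100000
Mask: 11111111.10000000.00000000.00000000
AND operation:
Net:  00010100.10000000.00000000.00000000
Network: 20.128.0.0/9


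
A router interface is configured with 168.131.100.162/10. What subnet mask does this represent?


/10 means 10 network bits, 22 host bits
Binary: 11111111110000000000000000000000
Mask: 255.192.0.0


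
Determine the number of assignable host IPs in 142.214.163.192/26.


Host bits = 32 - 26 = 6
Total addresses = 2^6 = 64
Usable = total - 2 (network and broadcast)
Usable hosts: 62


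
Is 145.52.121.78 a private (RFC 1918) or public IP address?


RFC 1918 private ranges:
  10.0.0.0/8 (10.0.0.0 - 10.255.255.255)
  172.16.0.0/12 (172.16.0.0 - 172.31.255.255)
  192.168.0.0/16 (192.168.0.0 - 192.168.255.255)
Public (not in any RFC 1918 range)


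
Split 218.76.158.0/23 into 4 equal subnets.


New prefix = 23 + 2 = 25
Each subnet has 128 addresses
  218.76.158.0/25
  218.76.158.128/25
  218.76.159.0/25
  218.76.159.128/25
Subnets: 218.76.158.0/25, 218.76.158.128/25, 218.76.159.0/25, 218.76.159.128/25


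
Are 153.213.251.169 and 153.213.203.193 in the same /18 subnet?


Mask: 255.255.192.0
153.213.251.169 AND mask = 153.213.192.0
153.213.203.193 AND mask = 153.213.192.0
Yes, same subnet (153.213.192.0)


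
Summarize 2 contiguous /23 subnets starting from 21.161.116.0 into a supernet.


Original prefix: /23
Number of subnets: 2 = 2^1
New prefix = 23 - 1 = 22
Supernet: 21.161.116.0/22


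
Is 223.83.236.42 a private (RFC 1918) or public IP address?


RFC 1918 private ranges:
  10.0.0.0/8 (10.0.0.0 - 10.255.255.255)
  172.16.0.0/12 (172.16.0.0 - 172.31.255.255)
  192.168.0.0/16 (192.168.0.0 - 192.168.255.255)
Public (not in any RFC 1918 range)


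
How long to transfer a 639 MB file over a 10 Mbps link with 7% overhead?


Effective throughput = 10 * (1 - 7/100) = 9.3 Mbps
File size in Mb = 639 * 8 = 5112 Mb
Time = 5112 / 9.3
Time = 549.6774 seconds


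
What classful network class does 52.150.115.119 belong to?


First octet: 52
Binary: 00110100
0xxxxxxx -> Class A (1-126)
Class A, default mask 255.0.0.0 (/8)


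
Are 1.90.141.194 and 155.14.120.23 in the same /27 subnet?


Mask: 255.255.255.224
1.90.141.194 AND mask = 1.90.141.192
155.14.120.23 AND mask = 155.14.120.0
No, different subnets (1.90.141.192 vs 155.14.120.0)


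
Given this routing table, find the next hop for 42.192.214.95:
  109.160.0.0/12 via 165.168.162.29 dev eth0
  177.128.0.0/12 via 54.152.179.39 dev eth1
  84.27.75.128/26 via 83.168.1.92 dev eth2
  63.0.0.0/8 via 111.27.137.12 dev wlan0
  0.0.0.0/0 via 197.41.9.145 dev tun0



Longest prefix match for 42.192.214.95:
  /12 109.160.0.0: no
  /12 177.128.0.0: no
  /26 84.27.75.128: no
  /8 63.0.0.0: no
  /0 0.0.0.0: MATCH
Selected: next-hop 197.41.9.145 via tun0 (matched /0)


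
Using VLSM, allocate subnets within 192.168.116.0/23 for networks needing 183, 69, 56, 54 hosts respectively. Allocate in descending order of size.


183 hosts -> /24 (254 usable): 192.168.116.0/24
69 hosts -> /25 (126 usable): 192.168.117.0/25
56 hosts -> /26 (62 usable): 192.168.117.128/26
54 hosts -> /26 (62 usable): 192.168.117.192/26
Allocation: 192.168.116.0/24 (183 hosts, 254 usable); 192.168.117.0/25 (69 hosts, 126 usable); 192.168.117.128/26 (56 hosts, 62 usable); 192.168.117.192/26 (54 hosts, 62 usable)


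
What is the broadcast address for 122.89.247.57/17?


Network: 122.89.128.0/17
Host bits = 15
Set all host bits to 1:
Broadcast: 122.89.255.255


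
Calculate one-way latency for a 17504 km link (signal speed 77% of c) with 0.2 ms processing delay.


Speed = 0.77 * 3e5 km/s = 231000 km/s
Propagation delay = 17504 / 231000 = 0.0758 s = 75.7749 ms
Processing delay = 0.2 ms
Total one-way latency = 75.9749 ms


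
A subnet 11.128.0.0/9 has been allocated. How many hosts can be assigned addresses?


Host bits = 32 - 9 = 23
Total addresses = 2^23 = 8388608
Usable = total - 2 (network and broadcast)
Usable hosts: 8388606


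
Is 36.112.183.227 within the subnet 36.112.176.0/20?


Subnet network: 36.112.176.0
Test IP AND mask: 36.112.176.0
Yes, 36.112.183.227 is in 36.112.176.0/20


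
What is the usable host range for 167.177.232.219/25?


Network: 167.177.232.128
Broadcast: 167.177.232.255
First usable = network + 1
Last usable = broadcast - 1
Range: 167.177.232.129 to 167.177.232.254


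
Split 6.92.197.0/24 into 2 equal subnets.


New prefix = 24 + 1 = 25
Each subnet has 128 addresses
  6.92.197.0/25
  6.92.197.128/25
Subnets: 6.92.197.0/25, 6.92.197.128/25


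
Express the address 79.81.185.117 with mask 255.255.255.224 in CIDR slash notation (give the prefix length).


Binary: 11111111.11111111.11111111.11100000
Count leading 1s
Prefix: /27


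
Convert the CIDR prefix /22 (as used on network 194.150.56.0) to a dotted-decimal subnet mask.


/22 means 22 network bits, 10 host bits
Binary: 11111111111111111111110000000000
Mask: 255.255.252.0


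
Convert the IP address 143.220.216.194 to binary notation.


143 = 10001111
220 = 11011100
216 = 11011000
194 = 11000010
Binary: 10001111.11011100.11011000.11000010


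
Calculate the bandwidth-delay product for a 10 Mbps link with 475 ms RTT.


BDP = bandwidth * RTT
= 10 Mbps * 475 ms
= 10 * 1e6 * 475 / 1000 bits
= 4750000 bits
= 593750 bytes
= 579.834 KB
BDP = 4750000 bits (593750 bytes)


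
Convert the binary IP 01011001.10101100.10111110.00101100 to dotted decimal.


01011001 = 89
10101100 = 172
10111110 = 190
00101100 = 44
IP: 89.172.190.44


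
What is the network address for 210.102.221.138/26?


IP:   11010010.01100110.11011101.10001010
Mask: 11111111.11111111.11111111.11000000
AND operation:
Net:  11010010.01100110.11011101.10000000
Network: 210.102.221.128/26


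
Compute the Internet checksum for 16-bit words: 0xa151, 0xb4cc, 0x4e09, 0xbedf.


Sum all words (with carry folding):
+ 0xa151 = 0xa151
+ 0xb4cc = 0x561e
+ 0x4e09 = 0xa427
+ 0xbedf = 0x6307
One's complement: ~0x6307
Checksum = 0x9cf8


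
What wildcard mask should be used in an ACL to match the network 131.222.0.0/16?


Subnet mask: 255.255.0.0
Wildcard = 255.255.255.255 - subnet mask
255 - 255 = 0
255 - 255 = 0
255 - 0 = 255
255 - 0 = 255
Wildcard: 0.0.255.255


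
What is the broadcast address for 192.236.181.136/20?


Network: 192.236.176.0/20
Host bits = 12
Set all host bits to 1:
Broadcast: 192.236.191.255


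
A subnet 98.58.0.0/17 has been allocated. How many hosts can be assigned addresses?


Host bits = 32 - 17 = 15
Total addresses = 2^15 = 32768
Usable = total - 2 (network and broadcast)
Usable hosts: 32766


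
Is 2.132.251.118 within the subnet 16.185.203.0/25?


Subnet network: 16.185.203.0
Test IP AND mask: 2.132.251.0
No, 2.132.251.118 is not in 16.185.203.0/25


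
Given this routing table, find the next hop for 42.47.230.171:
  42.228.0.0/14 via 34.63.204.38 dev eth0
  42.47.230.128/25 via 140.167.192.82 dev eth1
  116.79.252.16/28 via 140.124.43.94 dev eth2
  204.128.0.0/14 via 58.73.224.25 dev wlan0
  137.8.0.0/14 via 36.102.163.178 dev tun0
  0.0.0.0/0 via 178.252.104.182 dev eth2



Longest prefix match for 42.47.230.171:
  /14 42.228.0.0: no
  /25 42.47.230.128: MATCH
  /28 116.79.252.16: no
  /14 204.128.0.0: no
  /14 137.8.0.0: no
  /0 0.0.0.0: MATCH
Selected: next-hop 140.167.192.82 via eth1 (matched /25)


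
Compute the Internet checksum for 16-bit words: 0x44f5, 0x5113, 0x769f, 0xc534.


Sum all words (with carry folding):
+ 0x44f5 = 0x44f5
+ 0x5113 = 0x9608
+ 0x769f = 0x0ca8
+ 0xc534 = 0xd1dc
One's complement: ~0xd1dc
Checksum = 0x2e23


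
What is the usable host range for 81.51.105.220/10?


Network: 81.0.0.0
Broadcast: 81.63.255.255
First usable = network + 1
Last usable = broadcast - 1
Range: 81.0.0.1 to 81.63.255.254


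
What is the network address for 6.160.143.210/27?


IP:   00000110.10100000.10001111.11010010
Mask: 11111111.11111111.11111111.11100000
AND operation:
Net:  00000110.10100000.10001111.11000000
Network: 6.160.143.192/27


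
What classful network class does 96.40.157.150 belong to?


First octet: 96
Binary: 01100000
0xxxxxxx -> Class A (1-126)
Class A, default mask 255.0.0.0 (/8)


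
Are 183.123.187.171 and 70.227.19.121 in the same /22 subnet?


Mask: 255.255.252.0
183.123.187.171 AND mask = 183.123.184.0
70.227.19.121 AND mask = 70.227.16.0
No, different subnets (183.123.184.0 vs 70.227.16.0)


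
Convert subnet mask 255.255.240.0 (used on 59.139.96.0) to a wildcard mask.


Subnet mask: 255.255.240.0
Wildcard = 255.255.255.255 - subnet mask
255 - 255 = 0
255 - 255 = 0
255 - 240 = 15
255 - 0 = 255
Wildcard: 0.0.15.255


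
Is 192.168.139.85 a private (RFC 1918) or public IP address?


RFC 1918 private ranges:
  10.0.0.0/8 (10.0.0.0 - 10.255.255.255)
  172.16.0.0/12 (172.16.0.0 - 172.31.255.255)
  192.168.0.0/16 (192.168.0.0 - 192.168.255.255)
Private (in 192.168.0.0/16)


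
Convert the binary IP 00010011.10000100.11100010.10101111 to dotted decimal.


00010011 = 19
10000100 = 132
11100010 = 226
10101111 = 175
IP: 19.132.226.175


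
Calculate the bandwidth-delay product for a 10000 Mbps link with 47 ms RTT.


BDP = bandwidth * RTT
= 10000 Mbps * 47 ms
= 10000 * 1e6 * 47 / 1000 bits
= 470000000 bits
= 58750000 bytes
= 57373.0469 KB
BDP = 470000000 bits (58750000 bytes)


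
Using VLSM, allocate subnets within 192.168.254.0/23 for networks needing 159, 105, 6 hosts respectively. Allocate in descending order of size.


159 hosts -> /24 (254 usable): 192.168.254.0/24
105 hosts -> /25 (126 usable): 192.168.255.0/25
6 hosts -> /29 (6 usable): 192.168.255.128/29
Allocation: 192.168.254.0/24 (159 hosts, 254 usable); 192.168.255.0/25 (105 hosts, 126 usable); 192.168.255.128/29 (6 hosts, 6 usable)


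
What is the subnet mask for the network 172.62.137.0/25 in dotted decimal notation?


/25 means 25 network bits, 7 host bits
Binary: 11111111111111111111111110000000
Mask: 255.255.255.128


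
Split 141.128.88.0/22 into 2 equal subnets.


New prefix = 22 + 1 = 23
Each subnet has 512 addresses
  141.128.88.0/23
  141.128.90.0/23
Subnets: 141.128.88.0/23, 141.128.90.0/23


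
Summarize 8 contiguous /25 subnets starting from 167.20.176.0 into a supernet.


Original prefix: /25
Number of subnets: 8 = 2^3
New prefix = 25 - 3 = 22
Supernet: 167.20.176.0/22


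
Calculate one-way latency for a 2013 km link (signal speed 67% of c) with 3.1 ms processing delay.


Speed = 0.67 * 3e5 km/s = 201000 km/s
Propagation delay = 2013 / 201000 = 0.01 s = 10.0149 ms
Processing delay = 3.1 ms
Total one-way latency = 13.1149 ms


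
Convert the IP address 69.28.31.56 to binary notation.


69 = 01000101
28 = 00011100
31 = 00011111
56 = 00111000
Binary: 01000101.00011100.00011111.00111000


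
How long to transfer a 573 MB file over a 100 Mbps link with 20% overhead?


Effective throughput = 100 * (1 - 20/100) = 80 Mbps
File size in Mb = 573 * 8 = 4584 Mb
Time = 4584 / 80
Time = 57.3 seconds


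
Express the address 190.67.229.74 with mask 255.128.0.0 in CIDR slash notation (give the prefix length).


Binary: 11111111.10000000.00000000.00000000
Count leading 1s
Prefix: /9


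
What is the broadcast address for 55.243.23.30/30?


Network: 55.243.23.28/30
Host bits = 2
Set all host bits to 1:
Broadcast: 55.243.23.31


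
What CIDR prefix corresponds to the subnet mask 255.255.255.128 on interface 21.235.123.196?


Binary: 11111111.11111111.11111111.10000000
Count leading 1s
Prefix: /25


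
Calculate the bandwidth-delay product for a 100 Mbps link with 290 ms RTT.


BDP = bandwidth * RTT
= 100 Mbps * 290 ms
= 100 * 1e6 * 290 / 1000 bits
= 29000000 bits
= 3625000 bytes
= 3540.0391 KB
BDP = 29000000 bits (3625000 bytes)


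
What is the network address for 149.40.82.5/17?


IP:   10010101.00101000.01010010.00000101
Mask: 11111111.11111111.10000000.00000000
AND operation:
Net:  10010101.00101000.00000000.00000000
Network: 149.40.0.0/17


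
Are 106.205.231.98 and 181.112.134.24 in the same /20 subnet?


Mask: 255.255.240.0
106.205.231.98 AND mask = 106.205.224.0
181.112.134.24 AND mask = 181.112.128.0
No, different subnets (106.205.224.0 vs 181.112.128.0)


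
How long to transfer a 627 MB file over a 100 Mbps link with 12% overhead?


Effective throughput = 100 * (1 - 12/100) = 88 Mbps
File size in Mb = 627 * 8 = 5016 Mb
Time = 5016 / 88
Time = 57 seconds


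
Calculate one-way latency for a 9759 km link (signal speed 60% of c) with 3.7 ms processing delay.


Speed = 0.6 * 3e5 km/s = 180000 km/s
Propagation delay = 9759 / 180000 = 0.0542 s = 54.2167 ms
Processing delay = 3.7 ms
Total one-way latency = 57.9167 ms


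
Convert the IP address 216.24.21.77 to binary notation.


216 = 11011000
24 = 00011000
21 = 00010101
77 = 01001101
Binary: 11011000.00011000.00010101.01001101


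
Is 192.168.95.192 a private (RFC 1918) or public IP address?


RFC 1918 private ranges:
  10.0.0.0/8 (10.0.0.0 - 10.255.255.255)
  172.16.0.0/12 (172.16.0.0 - 172.31.255.255)
  192.168.0.0/16 (192.168.0.0 - 192.168.255.255)
Private (in 192.168.0.0/16)


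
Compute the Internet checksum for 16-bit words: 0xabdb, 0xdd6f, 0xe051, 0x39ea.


Sum all words (with carry folding):
+ 0xabdb = 0xabdb
+ 0xdd6f = 0x894b
+ 0xe051 = 0x699d
+ 0x39ea = 0xa387
One's complement: ~0xa387
Checksum = 0x5c78


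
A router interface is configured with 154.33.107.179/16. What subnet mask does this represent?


/16 means 16 network bits, 16 host bits
Binary: 11111111111111110000000000000000
Mask: 255.255.0.0


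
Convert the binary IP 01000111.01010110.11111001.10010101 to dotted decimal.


01000111 = 71
01010110 = 86
11111001 = 249
10010101 = 149
IP: 71.86.249.149


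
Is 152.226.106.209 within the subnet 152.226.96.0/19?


Subnet network: 152.226.96.0
Test IP AND mask: 152.226.96.0
Yes, 152.226.106.209 is in 152.226.96.0/19


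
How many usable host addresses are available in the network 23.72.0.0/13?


Host bits = 32 - 13 = 19
Total addresses = 2^19 = 524288
Usable = total - 2 (network and broadcast)
Usable hosts: 524286


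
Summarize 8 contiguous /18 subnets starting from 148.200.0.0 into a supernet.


Original prefix: /18
Number of subnets: 8 = 2^3
New prefix = 18 - 3 = 15
Supernet: 148.200.0.0/15


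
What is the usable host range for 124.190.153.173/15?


Network: 124.190.0.0
Broadcast: 124.191.255.255
First usable = network + 1
Last usable = broadcast - 1
Range: 124.190.0.1 to 124.191.255.254


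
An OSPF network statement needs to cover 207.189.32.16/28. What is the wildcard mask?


Subnet mask: 255.255.255.240
Wildcard = 255.255.255.255 - subnet mask
255 - 255 = 0
255 - 255 = 0
255 - 255 = 0
255 - 240 = 15
Wildcard: 0.0.0.15


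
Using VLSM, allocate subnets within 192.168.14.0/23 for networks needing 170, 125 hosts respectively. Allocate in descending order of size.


170 hosts -> /24 (254 usable): 192.168.14.0/24
125 hosts -> /25 (126 usable): 192.168.15.0/25
Allocation: 192.168.14.0/24 (170 hosts, 254 usable); 192.168.15.0/25 (125 hosts, 126 usable)


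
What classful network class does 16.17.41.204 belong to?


First octet: 16
Binary: 00010000
0xxxxxxx -> Class A (1-126)
Class A, default mask 255.0.0.0 (/8)


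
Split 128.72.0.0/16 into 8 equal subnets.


New prefix = 16 + 3 = 19
Each subnet has 8192 addresses
  128.72.0.0/19
  128.72.32.0/19
  128.72.64.0/19
  128.72.96.0/19
  128.72.128.0/19
  128.72.160.0/19
  128.72.192.0/19
  128.72.224.0/19
Subnets: 128.72.0.0/19, 128.72.32.0/19, 128.72.64.0/19, 128.72.96.0/19, 128.72.128.0/19, 128.72.160.0/19, 128.72.192.0/19, 128.72.224.0/19


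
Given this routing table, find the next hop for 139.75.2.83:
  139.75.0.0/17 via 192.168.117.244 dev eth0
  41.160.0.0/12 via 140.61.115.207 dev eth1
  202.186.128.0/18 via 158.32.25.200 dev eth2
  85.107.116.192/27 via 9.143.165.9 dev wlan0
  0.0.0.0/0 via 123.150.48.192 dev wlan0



Longest prefix match for 139.75.2.83:
  /17 139.75.0.0: MATCH
  /12 41.160.0.0: no
  /18 202.186.128.0: no
  /27 85.107.116.192: no
  /0 0.0.0.0: MATCH
Selected: next-hop 192.168.117.244 via eth0 (matched /17)


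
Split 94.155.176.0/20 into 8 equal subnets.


New prefix = 20 + 3 = 23
Each subnet has 512 addresses
  94.155.176.0/23
  94.155.178.0/23
  94.155.180.0/23
  94.155.182.0/23
  94.155.184.0/23
  94.155.186.0/23
  94.155.188.0/23
  94.155.190.0/23
Subnets: 94.155.176.0/23, 94.155.178.0/23, 94.155.180.0/23, 94.155.182.0/23, 94.155.184.0/23, 94.155.186.0/23, 94.155.188.0/23, 94.155.190.0/23


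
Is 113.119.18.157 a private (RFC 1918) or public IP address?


RFC 1918 private ranges:
  10.0.0.0/8 (10.0.0.0 - 10.255.255.255)
  172.16.0.0/12 (172.16.0.0 - 172.31.255.255)
  192.168.0.0/16 (192.168.0.0 - 192.168.255.255)
Public (not in any RFC 1918 range)


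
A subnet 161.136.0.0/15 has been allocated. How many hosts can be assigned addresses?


Host bits = 32 - 15 = 17
Total addresses = 2^17 = 131072
Usable = total - 2 (network and broadcast)
Usable hosts: 131070


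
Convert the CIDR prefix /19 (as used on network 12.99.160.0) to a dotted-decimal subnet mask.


/19 means 19 network bits, 13 host bits
Binary: 11111111111111111110000000000000
Mask: 255.255.224.0


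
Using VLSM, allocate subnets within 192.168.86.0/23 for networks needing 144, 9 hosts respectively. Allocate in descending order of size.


144 hosts -> /24 (254 usable): 192.168.86.0/24
9 hosts -> /28 (14 usable): 192.168.87.0/28
Allocation: 192.168.86.0/24 (144 hosts, 254 usable); 192.168.87.0/28 (9 hosts, 14 usable)


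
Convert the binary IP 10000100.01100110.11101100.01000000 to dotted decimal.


10000100 = 132
01100110 = 102
11101100 = 236
01000000 = 64
IP: 132.102.236.64


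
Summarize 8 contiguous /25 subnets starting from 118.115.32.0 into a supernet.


Original prefix: /25
Number of subnets: 8 = 2^3
New prefix = 25 - 3 = 22
Supernet: 118.115.32.0/22


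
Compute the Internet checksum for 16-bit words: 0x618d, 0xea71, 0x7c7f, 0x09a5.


Sum all words (with carry folding):
+ 0x618d = 0x618d
+ 0xea71 = 0x4bff
+ 0x7c7f = 0xc87e
+ 0x09a5 = 0xd223
One's complement: ~0xd223
Checksum = 0x2ddc


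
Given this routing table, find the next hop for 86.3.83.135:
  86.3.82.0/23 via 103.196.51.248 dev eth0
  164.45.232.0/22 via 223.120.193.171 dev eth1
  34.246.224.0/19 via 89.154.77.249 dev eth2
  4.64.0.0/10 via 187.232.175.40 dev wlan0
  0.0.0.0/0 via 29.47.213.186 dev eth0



Longest prefix match for 86.3.83.135:
  /23 86.3.82.0: MATCH
  /22 164.45.232.0: no
  /19 34.246.224.0: no
  /10 4.64.0.0: no
  /0 0.0.0.0: MATCH
Selected: next-hop 103.196.51.248 via eth0 (matched /23)


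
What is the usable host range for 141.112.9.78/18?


Network: 141.112.0.0
Broadcast: 141.112.63.255
First usable = network + 1
Last usable = broadcast - 1
Range: 141.112.0.1 to 141.112.63.254


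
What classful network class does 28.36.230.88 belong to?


First octet: 28
Binary: 00011100
0xxxxxxx -> Class A (1-126)
Class A, default mask 255.0.0.0 (/8)


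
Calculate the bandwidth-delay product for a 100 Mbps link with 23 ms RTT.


BDP = bandwidth * RTT
= 100 Mbps * 23 ms
= 100 * 1e6 * 23 / 1000 bits
= 2300000 bits
= 287500 bytes
= 280.7617 KB
BDP = 2300000 bits (287500 bytes)


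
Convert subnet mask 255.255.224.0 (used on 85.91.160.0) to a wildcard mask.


Subnet mask: 255.255.224.0
Wildcard = 255.255.255.255 - subnet mask
255 - 255 = 0
255 - 255 = 0
255 - 224 = 31
255 - 0 = 255
Wildcard: 0.0.31.255


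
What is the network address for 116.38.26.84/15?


IP:   01110100.00100110.00011010.01010100
Mask: 11111111.11111110.00000000.00000000
AND operation:
Net:  01110100.00100110.00000000.00000000
Network: 116.38.0.0/15


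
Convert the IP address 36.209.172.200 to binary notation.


36 = 00100100
209 = 11010001
172 = 10101100
200 = 11001000
Binary: 00100100.11010001.10101100.11001000


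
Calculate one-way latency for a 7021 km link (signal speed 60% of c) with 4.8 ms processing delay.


Speed = 0.6 * 3e5 km/s = 180000 km/s
Propagation delay = 7021 / 180000 = 0.039 s = 39.0056 ms
Processing delay = 4.8 ms
Total one-way latency = 43.8056 ms


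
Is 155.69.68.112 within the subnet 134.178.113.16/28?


Subnet network: 134.178.113.16
Test IP AND mask: 155.69.68.112
No, 155.69.68.112 is not in 134.178.113.16/28


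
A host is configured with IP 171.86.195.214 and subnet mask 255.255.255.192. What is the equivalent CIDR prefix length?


Binary: 11111111.11111111.11111111.11000000
Count leading 1s
Prefix: /26


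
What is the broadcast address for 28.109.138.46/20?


Network: 28.109.128.0/20
Host bits = 12
Set all host bits to 1:
Broadcast: 28.109.143.255
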